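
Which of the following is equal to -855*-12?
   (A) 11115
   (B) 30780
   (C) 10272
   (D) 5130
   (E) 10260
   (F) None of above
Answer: E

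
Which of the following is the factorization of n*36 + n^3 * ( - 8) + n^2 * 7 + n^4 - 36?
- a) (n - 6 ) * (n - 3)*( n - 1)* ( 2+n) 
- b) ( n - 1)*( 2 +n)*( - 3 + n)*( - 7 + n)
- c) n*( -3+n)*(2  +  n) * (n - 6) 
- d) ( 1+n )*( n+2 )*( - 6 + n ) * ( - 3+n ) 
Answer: a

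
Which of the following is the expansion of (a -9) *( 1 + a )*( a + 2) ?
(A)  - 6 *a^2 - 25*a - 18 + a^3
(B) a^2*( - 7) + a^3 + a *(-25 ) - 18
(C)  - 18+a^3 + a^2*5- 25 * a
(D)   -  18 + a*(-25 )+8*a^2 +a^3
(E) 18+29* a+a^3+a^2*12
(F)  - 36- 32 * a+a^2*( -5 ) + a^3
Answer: A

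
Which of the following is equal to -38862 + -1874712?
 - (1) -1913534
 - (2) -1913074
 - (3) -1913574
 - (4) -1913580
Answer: 3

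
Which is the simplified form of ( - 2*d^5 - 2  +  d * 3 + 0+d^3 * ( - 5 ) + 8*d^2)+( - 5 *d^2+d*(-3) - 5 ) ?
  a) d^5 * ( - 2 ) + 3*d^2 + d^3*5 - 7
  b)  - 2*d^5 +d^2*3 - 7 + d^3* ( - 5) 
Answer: b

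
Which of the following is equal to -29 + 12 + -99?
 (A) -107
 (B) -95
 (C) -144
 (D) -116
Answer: D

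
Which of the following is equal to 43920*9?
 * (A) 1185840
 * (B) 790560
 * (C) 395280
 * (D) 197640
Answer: C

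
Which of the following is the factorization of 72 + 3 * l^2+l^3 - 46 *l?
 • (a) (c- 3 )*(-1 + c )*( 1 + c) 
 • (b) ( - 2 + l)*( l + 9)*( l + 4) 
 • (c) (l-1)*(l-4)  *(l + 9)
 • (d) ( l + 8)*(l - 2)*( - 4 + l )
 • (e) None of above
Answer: e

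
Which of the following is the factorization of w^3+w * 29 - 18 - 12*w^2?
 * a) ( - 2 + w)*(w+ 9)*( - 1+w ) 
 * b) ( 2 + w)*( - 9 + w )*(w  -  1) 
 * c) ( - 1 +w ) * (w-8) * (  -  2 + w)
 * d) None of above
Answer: d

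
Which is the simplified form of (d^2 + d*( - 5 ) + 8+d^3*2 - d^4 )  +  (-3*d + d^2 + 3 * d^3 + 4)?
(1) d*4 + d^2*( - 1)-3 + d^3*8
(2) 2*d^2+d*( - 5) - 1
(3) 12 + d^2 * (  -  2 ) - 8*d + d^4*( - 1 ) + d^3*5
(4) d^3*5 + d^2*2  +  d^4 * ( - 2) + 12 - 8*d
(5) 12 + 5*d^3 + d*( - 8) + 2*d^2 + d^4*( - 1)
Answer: 5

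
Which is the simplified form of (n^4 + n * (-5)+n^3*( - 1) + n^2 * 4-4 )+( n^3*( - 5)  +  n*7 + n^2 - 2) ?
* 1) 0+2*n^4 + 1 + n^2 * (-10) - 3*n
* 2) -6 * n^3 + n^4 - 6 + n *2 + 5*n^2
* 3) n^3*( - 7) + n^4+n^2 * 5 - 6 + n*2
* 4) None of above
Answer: 2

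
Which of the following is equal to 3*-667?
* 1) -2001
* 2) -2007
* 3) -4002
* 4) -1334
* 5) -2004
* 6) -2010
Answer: 1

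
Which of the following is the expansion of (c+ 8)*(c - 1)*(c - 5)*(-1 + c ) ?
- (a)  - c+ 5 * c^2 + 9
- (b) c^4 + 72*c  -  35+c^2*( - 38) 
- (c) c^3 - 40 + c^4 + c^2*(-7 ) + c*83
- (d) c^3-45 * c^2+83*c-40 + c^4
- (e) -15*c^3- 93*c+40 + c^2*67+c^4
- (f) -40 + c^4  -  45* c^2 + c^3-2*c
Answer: d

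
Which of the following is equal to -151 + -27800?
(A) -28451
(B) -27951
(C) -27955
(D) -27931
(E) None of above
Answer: B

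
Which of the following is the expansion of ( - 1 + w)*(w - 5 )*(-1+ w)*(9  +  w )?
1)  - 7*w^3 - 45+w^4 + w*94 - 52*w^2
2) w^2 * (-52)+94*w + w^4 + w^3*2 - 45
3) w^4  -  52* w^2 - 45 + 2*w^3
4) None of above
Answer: 2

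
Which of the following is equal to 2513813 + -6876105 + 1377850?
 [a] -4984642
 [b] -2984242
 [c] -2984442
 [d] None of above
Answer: c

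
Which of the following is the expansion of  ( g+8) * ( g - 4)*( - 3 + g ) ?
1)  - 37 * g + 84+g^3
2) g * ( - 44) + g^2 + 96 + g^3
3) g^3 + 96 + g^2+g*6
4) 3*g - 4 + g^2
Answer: 2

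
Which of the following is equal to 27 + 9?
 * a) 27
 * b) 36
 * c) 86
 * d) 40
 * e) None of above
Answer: b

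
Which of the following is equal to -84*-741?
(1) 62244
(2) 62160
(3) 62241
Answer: 1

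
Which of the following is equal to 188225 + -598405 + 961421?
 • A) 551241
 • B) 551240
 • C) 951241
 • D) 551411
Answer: A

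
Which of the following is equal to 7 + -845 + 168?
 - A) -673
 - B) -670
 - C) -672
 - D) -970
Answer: B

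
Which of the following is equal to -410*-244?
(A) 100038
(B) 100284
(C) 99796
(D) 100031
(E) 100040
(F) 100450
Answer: E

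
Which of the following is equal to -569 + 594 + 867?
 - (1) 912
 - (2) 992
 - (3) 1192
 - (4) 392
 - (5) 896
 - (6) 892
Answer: 6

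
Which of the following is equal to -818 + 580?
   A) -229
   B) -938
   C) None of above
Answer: C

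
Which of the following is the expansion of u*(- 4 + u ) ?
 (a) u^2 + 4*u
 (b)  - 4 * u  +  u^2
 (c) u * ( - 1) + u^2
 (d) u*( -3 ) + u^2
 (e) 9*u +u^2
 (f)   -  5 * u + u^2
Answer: b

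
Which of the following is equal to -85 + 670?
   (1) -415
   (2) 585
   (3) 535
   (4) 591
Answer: 2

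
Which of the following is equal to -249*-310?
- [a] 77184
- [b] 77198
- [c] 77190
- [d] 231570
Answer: c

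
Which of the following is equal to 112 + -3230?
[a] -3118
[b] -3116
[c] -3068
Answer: a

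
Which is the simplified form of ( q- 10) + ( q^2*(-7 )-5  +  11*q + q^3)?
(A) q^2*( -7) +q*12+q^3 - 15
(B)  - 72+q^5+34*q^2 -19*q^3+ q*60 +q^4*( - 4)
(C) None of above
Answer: A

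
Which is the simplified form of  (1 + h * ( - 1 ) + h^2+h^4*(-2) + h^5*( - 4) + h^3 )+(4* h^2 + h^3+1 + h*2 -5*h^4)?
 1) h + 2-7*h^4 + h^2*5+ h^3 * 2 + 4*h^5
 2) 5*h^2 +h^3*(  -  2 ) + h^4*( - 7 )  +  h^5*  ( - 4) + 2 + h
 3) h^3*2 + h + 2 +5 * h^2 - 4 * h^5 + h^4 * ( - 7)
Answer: 3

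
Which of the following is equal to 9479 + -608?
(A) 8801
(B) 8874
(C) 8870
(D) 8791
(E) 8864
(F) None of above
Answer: F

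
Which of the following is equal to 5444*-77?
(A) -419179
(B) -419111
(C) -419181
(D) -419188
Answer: D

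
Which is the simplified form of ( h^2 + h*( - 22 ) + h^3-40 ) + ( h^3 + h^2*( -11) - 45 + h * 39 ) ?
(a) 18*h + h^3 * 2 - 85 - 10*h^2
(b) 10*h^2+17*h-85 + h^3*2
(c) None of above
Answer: c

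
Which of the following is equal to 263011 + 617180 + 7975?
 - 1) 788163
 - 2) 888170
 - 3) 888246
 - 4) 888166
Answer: 4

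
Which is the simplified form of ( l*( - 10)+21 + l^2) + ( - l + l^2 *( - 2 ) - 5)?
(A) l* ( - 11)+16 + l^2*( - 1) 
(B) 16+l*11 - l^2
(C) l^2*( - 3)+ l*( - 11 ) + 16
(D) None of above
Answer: A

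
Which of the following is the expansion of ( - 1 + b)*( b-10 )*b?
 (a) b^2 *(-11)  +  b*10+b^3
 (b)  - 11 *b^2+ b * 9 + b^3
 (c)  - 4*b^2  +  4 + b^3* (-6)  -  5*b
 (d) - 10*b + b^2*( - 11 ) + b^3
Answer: a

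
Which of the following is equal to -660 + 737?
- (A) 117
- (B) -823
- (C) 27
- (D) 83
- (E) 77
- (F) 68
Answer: E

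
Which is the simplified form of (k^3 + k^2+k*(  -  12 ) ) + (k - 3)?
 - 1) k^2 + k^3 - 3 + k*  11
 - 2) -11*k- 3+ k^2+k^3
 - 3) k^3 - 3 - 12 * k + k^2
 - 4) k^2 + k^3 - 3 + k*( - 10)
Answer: 2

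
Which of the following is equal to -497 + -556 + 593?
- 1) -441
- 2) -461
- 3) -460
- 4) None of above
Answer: 3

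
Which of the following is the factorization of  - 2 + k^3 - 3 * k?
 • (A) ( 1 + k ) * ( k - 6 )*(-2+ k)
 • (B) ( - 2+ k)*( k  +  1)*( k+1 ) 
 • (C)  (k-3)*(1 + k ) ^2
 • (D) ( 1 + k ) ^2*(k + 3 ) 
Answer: B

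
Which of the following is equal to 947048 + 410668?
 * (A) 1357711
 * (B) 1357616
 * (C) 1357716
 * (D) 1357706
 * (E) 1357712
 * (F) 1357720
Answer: C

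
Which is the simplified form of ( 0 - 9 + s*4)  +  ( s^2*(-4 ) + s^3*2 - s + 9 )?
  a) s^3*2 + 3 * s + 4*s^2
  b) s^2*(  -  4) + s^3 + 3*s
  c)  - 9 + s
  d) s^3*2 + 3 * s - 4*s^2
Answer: d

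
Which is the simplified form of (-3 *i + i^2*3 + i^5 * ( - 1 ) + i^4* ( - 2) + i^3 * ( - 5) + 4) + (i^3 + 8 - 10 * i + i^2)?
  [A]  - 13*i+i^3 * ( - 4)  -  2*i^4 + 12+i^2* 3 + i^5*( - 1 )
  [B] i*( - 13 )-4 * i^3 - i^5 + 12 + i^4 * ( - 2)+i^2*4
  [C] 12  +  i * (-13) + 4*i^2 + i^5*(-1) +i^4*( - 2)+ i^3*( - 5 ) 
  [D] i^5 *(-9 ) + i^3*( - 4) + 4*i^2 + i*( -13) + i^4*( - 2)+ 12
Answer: B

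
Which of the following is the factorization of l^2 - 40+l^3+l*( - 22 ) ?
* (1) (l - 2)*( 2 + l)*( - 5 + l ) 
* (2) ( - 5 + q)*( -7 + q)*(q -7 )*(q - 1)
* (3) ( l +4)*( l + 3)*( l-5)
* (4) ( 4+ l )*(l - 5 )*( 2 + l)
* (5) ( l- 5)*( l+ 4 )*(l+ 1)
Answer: 4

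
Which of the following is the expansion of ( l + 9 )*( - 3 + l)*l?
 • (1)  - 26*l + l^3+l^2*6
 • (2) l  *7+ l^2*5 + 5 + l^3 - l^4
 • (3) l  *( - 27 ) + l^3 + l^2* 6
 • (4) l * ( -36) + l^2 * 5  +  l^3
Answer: 3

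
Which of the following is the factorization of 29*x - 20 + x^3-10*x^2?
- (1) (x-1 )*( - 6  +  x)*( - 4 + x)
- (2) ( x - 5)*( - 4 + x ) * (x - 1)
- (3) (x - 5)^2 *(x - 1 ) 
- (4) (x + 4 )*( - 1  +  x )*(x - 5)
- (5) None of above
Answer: 2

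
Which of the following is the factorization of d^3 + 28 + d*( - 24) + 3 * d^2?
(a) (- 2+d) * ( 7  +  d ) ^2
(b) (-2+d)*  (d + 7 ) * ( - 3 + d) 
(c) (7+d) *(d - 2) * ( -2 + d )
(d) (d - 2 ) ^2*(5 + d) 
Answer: c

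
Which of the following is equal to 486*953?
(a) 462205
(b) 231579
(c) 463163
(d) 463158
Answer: d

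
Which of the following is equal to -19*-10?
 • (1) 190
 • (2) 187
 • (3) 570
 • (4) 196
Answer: 1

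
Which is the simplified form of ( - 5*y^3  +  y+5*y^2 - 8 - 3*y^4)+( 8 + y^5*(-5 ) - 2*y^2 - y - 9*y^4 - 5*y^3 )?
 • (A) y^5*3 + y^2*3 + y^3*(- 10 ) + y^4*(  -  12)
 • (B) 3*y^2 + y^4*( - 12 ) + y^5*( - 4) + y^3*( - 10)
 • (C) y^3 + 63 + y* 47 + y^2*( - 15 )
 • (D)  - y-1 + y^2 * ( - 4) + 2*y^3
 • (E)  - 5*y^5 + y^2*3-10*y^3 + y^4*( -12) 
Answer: E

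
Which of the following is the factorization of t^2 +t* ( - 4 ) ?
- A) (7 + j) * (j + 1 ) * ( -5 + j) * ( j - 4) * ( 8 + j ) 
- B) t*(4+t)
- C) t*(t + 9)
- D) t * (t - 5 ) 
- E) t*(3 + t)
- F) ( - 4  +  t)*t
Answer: F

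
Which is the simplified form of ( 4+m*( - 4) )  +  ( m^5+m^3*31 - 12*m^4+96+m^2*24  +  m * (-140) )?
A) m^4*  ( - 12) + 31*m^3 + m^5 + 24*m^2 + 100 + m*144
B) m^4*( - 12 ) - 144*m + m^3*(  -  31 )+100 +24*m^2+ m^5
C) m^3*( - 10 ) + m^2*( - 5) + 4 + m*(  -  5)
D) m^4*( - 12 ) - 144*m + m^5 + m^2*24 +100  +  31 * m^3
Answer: D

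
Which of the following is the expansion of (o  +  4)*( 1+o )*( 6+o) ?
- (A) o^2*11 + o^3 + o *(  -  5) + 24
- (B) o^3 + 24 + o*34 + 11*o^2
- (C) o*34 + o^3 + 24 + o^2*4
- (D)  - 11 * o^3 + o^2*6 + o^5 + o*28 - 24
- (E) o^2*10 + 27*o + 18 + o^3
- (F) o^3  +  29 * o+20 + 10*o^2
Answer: B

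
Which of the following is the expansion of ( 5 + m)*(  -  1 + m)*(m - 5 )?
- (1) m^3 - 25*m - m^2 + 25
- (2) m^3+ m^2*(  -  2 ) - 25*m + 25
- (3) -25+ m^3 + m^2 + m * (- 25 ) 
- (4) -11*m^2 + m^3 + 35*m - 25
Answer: 1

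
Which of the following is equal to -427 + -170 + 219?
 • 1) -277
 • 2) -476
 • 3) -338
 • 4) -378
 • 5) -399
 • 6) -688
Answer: 4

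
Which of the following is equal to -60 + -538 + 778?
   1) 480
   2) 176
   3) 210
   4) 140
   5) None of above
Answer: 5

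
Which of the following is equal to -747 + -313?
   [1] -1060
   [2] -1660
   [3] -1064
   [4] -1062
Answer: 1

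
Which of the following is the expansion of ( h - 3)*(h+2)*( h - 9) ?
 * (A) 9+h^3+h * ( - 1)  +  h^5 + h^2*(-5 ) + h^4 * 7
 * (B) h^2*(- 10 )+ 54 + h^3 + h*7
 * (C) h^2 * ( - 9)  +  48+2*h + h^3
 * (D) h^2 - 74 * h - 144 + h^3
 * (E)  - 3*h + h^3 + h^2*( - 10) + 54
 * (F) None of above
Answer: F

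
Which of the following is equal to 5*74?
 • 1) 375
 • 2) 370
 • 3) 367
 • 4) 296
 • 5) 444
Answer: 2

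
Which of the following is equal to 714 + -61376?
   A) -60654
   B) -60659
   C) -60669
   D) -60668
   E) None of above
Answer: E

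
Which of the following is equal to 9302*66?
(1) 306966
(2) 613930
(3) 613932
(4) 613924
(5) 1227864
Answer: 3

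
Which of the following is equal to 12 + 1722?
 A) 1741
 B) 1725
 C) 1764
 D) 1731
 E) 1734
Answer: E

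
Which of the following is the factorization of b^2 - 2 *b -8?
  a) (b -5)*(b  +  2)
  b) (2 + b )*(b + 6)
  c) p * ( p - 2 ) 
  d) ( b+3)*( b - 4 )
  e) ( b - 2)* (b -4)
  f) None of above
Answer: f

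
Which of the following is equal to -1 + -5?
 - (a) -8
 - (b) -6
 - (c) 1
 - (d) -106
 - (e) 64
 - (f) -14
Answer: b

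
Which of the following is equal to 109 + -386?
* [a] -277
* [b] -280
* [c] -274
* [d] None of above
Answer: a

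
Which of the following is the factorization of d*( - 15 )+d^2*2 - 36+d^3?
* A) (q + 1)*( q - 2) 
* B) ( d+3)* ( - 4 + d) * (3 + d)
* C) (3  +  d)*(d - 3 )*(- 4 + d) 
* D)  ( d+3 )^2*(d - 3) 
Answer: B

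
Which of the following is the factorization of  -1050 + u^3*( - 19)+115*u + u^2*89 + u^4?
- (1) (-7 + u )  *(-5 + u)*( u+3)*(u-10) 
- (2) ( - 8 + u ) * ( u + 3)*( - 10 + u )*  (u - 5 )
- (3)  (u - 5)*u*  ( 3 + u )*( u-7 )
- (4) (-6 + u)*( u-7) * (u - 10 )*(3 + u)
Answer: 1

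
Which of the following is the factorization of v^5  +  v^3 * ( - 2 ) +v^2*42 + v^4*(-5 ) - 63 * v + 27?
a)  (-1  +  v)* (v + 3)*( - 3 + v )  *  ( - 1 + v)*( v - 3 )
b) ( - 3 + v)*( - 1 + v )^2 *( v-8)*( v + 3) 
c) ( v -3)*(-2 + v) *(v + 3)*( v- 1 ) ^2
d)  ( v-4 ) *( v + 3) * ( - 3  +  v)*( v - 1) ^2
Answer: a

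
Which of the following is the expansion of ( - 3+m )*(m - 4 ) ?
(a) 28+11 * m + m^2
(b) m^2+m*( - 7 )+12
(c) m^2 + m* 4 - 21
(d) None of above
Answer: b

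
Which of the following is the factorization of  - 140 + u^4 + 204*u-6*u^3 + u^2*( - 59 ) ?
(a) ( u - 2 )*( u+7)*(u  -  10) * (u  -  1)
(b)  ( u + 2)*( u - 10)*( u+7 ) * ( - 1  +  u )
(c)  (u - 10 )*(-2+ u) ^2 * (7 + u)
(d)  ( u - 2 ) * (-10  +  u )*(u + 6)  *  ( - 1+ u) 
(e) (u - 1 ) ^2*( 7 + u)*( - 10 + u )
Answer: a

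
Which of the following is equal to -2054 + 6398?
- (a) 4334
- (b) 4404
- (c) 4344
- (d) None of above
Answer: c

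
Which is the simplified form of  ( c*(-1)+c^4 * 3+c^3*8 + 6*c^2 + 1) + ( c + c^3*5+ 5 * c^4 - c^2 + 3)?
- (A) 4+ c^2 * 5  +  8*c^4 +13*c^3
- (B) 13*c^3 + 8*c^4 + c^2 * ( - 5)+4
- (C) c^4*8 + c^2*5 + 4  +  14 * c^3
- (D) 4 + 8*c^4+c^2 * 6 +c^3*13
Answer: A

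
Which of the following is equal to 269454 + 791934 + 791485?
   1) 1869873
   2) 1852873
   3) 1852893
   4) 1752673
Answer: 2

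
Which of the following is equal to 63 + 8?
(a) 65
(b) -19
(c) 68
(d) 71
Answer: d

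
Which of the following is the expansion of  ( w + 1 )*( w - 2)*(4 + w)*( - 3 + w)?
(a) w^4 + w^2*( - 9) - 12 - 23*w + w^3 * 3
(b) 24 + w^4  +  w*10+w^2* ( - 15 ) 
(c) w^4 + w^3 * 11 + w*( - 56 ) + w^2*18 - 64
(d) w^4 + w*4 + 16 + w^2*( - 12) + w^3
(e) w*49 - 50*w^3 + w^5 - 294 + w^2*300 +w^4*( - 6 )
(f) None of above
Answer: b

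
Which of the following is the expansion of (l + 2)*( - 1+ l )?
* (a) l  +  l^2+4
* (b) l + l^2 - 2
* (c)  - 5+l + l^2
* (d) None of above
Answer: b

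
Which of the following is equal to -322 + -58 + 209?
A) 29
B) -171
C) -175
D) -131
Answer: B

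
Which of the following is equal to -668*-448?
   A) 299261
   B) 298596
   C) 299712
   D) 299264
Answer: D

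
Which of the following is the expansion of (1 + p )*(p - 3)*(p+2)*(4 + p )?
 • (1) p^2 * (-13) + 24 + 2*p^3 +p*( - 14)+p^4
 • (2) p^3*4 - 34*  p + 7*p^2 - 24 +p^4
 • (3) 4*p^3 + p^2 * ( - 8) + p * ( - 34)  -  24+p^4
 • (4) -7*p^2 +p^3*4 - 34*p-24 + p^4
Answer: 4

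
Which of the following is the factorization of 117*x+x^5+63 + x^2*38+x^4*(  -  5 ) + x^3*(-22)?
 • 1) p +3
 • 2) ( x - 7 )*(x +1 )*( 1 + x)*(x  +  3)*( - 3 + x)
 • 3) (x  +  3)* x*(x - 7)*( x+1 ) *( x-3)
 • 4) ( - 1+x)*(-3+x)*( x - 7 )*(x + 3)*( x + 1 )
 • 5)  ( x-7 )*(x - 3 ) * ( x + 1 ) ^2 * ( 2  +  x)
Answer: 2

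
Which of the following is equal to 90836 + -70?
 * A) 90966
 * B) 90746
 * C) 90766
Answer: C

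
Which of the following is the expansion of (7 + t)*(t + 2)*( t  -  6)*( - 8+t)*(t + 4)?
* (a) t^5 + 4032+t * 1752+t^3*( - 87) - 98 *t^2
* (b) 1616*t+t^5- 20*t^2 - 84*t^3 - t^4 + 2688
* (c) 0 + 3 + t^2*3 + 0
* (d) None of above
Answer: b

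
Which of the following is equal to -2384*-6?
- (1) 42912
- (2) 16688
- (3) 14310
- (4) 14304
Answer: 4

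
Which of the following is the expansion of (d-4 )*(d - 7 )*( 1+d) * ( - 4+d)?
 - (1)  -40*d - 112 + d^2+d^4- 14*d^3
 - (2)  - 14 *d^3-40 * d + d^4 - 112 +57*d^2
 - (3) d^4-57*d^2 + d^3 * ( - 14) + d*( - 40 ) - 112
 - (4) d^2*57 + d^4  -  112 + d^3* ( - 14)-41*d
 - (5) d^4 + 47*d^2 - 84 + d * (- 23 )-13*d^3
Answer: 2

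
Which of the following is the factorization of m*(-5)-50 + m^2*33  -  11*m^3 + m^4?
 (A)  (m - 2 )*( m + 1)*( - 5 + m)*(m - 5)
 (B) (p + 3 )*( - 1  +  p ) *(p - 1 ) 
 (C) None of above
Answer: A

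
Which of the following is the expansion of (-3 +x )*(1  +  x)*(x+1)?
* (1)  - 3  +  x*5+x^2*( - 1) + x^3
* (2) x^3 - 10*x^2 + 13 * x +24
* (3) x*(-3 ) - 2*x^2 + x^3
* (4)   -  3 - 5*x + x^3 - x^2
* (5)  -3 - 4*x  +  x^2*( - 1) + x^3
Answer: 4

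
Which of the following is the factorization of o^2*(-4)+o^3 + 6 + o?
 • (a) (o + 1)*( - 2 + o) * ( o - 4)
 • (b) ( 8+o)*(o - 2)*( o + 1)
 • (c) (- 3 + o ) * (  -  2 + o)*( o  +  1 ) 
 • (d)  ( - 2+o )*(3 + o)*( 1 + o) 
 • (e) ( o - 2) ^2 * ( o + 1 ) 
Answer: c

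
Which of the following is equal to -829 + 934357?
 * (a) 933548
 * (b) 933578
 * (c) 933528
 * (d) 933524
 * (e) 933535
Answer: c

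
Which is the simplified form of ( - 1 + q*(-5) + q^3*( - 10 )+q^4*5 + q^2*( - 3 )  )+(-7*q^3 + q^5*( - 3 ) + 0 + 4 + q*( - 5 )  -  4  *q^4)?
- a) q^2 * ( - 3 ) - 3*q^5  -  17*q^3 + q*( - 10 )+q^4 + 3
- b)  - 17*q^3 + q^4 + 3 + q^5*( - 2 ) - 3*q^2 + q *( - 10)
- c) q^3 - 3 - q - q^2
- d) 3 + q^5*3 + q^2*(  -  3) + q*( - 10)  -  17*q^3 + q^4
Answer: a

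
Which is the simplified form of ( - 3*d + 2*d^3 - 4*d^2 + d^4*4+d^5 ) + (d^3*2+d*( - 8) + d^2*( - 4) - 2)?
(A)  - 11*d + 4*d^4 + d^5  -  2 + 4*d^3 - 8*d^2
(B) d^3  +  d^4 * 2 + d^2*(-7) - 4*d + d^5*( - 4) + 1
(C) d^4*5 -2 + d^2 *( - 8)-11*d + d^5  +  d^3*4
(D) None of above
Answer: A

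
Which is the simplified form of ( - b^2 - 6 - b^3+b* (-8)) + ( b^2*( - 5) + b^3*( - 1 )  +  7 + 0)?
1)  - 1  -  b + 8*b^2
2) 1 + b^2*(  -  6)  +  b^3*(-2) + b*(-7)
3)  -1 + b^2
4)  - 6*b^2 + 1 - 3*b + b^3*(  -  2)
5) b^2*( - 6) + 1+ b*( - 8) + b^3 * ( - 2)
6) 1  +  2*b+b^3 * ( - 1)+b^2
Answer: 5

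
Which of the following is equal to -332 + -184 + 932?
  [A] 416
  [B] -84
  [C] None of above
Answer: A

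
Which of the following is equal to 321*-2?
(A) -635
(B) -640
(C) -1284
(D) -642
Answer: D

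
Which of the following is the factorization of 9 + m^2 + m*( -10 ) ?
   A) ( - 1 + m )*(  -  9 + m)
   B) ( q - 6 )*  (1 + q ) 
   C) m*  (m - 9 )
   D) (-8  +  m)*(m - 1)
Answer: A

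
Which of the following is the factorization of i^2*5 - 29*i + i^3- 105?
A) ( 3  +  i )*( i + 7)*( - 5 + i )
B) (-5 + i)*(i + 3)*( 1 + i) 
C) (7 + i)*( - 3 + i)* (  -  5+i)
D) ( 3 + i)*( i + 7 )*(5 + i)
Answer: A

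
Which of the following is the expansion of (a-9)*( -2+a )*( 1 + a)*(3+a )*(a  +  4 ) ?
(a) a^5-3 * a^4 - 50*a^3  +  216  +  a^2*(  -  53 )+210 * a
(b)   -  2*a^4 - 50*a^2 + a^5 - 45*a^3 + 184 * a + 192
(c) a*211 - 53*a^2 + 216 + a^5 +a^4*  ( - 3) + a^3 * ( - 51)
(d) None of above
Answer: d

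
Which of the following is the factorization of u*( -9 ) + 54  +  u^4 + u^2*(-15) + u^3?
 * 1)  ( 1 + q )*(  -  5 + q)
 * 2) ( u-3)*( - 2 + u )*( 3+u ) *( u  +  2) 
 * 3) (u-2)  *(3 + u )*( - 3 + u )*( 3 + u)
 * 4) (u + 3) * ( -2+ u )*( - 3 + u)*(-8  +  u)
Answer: 3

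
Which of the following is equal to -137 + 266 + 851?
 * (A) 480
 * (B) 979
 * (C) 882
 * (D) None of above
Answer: D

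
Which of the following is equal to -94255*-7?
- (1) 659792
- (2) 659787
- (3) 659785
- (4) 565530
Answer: 3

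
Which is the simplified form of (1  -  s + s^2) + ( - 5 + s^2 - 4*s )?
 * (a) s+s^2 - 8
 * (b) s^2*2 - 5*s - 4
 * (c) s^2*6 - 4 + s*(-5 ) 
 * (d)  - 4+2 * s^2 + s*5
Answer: b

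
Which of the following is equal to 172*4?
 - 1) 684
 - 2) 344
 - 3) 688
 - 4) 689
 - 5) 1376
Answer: 3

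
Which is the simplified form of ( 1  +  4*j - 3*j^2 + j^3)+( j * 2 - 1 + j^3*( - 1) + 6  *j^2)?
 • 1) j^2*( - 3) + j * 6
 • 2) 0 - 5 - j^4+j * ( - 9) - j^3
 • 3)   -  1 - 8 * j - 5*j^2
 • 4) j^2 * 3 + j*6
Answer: 4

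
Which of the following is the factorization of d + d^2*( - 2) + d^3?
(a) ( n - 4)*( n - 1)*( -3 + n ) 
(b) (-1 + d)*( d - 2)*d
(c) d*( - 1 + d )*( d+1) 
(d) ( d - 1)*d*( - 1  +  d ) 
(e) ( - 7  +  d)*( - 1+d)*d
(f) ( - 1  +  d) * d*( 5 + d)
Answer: d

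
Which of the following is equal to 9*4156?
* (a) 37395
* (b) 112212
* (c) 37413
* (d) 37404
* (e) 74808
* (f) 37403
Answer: d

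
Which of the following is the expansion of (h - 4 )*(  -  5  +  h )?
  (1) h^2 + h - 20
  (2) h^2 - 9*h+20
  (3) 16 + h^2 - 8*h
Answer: 2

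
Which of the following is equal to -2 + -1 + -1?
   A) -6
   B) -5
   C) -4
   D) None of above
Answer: C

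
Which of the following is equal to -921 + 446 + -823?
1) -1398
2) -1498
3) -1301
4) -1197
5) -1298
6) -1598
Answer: 5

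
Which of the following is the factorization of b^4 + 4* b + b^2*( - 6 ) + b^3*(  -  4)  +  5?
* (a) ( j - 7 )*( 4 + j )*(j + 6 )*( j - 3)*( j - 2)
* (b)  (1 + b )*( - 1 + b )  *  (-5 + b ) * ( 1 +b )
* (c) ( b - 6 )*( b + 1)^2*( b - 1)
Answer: b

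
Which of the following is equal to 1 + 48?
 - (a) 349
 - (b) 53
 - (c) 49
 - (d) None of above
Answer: c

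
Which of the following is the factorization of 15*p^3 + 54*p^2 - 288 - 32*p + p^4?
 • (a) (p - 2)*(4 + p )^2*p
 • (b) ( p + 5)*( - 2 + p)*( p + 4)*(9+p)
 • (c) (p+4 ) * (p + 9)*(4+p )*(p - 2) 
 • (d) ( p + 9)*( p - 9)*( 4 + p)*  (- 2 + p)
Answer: c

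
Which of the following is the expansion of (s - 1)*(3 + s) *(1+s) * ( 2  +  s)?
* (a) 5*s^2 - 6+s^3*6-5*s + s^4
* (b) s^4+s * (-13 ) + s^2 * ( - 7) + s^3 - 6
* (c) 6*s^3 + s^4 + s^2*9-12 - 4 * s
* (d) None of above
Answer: d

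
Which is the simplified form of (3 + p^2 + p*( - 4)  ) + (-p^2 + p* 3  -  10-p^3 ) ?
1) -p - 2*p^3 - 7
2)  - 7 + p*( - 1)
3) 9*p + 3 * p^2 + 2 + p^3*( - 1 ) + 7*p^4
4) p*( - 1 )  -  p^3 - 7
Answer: 4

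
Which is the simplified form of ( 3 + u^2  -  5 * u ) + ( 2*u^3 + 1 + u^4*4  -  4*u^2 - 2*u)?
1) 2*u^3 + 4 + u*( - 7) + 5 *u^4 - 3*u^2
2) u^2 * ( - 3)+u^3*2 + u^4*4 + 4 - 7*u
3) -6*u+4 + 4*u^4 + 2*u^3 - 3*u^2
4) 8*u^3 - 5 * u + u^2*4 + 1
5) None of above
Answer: 2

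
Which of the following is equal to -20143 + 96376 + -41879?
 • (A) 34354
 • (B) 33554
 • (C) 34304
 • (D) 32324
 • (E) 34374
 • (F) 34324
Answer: A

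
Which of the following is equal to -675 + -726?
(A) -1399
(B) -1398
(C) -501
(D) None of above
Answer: D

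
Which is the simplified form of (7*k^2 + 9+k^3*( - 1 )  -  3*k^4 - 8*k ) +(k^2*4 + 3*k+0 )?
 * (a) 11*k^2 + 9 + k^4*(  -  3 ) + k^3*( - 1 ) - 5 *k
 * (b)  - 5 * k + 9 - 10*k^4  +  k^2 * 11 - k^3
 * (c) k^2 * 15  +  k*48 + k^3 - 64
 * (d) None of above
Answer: a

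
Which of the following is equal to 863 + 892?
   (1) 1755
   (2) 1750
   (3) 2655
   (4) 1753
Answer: 1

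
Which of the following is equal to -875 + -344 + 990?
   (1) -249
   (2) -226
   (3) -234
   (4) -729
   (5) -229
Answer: 5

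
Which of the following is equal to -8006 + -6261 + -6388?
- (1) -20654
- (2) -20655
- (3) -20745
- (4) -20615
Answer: 2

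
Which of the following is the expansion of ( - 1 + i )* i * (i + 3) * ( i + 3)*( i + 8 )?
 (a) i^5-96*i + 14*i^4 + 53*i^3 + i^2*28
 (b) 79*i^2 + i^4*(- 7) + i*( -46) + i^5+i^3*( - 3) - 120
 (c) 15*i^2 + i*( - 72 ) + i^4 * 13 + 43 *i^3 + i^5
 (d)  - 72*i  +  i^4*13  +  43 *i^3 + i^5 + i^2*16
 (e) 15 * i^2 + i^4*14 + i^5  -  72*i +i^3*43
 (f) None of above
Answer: c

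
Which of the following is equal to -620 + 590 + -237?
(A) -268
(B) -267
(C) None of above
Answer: B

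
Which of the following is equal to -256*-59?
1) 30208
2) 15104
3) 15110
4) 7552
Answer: 2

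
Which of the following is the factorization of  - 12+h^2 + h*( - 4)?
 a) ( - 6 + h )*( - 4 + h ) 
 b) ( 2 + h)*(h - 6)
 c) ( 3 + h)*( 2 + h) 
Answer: b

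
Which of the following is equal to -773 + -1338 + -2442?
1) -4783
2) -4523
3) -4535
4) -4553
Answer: 4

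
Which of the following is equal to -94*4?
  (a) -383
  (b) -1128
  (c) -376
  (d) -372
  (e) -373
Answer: c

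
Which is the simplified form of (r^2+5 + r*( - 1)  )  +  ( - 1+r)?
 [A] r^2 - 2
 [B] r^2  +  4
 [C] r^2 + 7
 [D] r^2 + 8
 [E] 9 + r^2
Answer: B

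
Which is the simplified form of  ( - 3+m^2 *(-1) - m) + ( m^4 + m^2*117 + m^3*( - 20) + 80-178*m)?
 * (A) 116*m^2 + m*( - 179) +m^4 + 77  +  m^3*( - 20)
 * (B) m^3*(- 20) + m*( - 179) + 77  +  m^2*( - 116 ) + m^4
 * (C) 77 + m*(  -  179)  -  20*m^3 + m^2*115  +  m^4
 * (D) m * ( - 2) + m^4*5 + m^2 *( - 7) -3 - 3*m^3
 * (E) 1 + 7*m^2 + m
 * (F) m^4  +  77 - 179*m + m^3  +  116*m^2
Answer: A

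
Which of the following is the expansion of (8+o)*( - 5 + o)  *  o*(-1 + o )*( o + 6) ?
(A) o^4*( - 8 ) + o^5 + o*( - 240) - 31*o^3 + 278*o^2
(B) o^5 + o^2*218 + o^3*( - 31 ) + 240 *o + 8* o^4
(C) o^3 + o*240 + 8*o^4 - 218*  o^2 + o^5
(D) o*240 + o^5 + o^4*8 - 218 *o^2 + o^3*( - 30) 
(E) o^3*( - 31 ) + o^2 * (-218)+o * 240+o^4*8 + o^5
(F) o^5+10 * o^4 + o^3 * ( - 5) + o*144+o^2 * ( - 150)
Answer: E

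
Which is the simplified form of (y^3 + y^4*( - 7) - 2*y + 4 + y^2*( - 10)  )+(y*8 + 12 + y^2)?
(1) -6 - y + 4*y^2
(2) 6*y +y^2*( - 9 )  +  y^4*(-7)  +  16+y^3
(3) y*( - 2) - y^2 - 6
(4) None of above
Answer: 2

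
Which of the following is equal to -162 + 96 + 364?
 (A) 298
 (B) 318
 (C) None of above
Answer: A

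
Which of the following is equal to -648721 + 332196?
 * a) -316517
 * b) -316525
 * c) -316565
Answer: b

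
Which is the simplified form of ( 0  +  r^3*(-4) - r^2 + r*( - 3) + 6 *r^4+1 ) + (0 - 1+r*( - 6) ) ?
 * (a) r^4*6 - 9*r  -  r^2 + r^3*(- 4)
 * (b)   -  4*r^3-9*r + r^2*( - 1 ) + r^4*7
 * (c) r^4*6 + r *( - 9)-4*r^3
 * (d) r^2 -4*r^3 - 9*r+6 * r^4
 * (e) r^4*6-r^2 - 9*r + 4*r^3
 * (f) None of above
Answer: a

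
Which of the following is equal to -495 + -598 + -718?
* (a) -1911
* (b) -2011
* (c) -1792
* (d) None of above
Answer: d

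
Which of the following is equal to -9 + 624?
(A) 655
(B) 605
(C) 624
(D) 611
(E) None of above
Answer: E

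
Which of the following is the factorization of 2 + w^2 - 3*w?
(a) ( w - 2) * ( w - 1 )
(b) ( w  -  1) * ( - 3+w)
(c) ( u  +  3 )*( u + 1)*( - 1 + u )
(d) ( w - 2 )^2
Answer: a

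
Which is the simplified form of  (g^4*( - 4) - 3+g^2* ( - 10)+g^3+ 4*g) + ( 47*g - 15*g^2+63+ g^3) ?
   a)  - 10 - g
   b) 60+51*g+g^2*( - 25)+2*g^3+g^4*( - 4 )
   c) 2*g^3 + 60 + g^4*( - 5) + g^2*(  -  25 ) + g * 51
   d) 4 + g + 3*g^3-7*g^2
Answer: b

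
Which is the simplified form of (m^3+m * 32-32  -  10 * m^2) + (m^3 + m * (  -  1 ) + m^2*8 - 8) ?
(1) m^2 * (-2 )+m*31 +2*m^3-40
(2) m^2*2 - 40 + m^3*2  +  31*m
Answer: 1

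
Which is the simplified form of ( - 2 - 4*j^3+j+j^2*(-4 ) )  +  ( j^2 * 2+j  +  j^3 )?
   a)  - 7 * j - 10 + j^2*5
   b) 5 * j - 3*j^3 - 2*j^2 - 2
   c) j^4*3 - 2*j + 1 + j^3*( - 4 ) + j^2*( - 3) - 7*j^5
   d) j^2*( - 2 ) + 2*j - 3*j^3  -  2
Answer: d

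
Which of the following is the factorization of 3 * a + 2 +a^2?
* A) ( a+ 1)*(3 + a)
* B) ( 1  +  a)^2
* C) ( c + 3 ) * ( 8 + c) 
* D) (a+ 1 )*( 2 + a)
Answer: D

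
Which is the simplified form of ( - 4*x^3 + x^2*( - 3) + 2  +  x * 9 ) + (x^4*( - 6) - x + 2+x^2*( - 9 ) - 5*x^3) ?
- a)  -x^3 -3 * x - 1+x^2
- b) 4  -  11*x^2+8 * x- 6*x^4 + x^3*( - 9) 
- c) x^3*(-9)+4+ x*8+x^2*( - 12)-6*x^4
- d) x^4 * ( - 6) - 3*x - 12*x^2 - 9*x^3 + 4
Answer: c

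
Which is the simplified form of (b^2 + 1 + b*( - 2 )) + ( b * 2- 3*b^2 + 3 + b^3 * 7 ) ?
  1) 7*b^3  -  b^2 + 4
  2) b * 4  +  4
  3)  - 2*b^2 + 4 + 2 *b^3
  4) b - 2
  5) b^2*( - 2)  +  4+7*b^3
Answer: 5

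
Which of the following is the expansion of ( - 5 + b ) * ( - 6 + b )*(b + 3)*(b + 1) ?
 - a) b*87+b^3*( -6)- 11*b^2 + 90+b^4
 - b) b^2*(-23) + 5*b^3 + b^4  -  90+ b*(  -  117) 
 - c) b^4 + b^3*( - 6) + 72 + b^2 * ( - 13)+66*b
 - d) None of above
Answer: d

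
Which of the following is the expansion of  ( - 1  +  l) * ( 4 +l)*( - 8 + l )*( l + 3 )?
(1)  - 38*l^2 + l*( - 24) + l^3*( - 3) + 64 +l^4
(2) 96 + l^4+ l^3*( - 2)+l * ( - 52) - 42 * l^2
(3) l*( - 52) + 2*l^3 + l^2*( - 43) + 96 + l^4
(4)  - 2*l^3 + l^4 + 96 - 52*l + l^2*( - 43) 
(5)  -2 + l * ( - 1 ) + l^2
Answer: 4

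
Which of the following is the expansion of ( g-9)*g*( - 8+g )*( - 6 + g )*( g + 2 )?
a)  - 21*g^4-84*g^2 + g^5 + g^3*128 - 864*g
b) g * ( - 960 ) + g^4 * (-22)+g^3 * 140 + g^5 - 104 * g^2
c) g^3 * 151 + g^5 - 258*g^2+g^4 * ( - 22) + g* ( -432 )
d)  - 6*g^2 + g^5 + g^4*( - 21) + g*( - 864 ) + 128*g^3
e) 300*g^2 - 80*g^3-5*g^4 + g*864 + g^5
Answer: a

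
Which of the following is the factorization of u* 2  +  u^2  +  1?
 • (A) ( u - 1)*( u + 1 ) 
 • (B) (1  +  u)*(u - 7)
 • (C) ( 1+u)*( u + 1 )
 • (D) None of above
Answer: C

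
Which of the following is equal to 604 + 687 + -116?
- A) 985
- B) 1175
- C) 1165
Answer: B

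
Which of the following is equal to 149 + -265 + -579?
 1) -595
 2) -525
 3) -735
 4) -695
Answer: 4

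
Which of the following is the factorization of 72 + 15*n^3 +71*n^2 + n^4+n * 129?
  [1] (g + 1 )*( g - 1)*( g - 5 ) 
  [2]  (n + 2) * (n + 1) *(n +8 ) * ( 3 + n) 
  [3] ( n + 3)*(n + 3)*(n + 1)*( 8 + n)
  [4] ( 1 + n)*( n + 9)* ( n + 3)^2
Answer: 3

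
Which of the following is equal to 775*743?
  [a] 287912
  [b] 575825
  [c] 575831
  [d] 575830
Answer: b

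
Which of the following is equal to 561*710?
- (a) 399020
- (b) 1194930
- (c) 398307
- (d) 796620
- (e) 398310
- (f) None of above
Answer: e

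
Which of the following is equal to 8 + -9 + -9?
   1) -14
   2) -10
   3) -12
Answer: 2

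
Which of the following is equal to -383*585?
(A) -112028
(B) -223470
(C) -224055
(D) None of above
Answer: C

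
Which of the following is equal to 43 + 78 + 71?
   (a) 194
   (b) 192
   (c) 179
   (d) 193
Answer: b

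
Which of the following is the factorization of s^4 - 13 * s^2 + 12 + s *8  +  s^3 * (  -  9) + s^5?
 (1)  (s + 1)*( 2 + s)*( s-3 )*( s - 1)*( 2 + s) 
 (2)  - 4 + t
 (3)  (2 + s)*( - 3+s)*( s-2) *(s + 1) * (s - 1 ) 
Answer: 1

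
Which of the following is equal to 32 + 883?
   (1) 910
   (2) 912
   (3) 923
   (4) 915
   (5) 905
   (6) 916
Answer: 4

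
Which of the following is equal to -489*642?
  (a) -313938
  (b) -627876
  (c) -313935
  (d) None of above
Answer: a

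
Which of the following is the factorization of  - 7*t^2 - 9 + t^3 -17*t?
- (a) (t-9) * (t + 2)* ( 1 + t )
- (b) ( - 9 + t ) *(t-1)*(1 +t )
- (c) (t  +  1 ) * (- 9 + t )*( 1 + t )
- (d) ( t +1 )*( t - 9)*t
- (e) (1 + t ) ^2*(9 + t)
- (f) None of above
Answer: c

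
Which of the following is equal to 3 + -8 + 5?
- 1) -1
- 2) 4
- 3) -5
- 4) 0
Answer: 4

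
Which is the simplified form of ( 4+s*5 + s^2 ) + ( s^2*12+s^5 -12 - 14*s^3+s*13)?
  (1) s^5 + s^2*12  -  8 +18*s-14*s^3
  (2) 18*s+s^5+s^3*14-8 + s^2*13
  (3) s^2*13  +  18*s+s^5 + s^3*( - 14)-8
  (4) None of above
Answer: 3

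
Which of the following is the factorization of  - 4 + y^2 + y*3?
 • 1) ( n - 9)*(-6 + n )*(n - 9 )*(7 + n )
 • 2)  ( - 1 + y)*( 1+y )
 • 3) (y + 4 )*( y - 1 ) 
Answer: 3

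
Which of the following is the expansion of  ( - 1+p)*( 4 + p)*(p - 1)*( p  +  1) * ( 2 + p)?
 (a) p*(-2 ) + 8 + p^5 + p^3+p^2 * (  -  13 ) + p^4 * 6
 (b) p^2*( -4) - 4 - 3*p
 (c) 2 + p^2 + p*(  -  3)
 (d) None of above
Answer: d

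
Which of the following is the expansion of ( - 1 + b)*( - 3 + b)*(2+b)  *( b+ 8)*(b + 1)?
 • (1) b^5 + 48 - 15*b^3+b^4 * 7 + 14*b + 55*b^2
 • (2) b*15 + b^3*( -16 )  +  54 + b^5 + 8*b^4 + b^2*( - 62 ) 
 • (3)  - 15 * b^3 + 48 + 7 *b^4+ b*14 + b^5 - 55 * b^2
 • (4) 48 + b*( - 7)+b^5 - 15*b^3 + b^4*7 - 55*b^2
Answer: 3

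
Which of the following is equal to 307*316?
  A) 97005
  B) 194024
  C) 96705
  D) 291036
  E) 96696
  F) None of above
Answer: F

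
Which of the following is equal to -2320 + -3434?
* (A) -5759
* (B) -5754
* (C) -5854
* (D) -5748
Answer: B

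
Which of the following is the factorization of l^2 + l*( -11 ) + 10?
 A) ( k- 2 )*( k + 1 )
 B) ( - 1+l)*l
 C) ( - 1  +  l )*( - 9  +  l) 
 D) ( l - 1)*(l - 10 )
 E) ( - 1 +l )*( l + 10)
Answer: D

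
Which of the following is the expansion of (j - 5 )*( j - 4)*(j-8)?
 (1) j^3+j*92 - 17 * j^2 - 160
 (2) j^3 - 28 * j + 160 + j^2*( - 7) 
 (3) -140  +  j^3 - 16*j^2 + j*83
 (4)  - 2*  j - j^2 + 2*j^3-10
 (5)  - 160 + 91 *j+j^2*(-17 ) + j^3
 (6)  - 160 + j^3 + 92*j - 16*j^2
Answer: 1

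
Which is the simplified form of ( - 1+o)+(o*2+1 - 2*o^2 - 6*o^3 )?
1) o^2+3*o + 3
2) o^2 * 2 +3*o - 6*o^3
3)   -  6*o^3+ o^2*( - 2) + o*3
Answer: 3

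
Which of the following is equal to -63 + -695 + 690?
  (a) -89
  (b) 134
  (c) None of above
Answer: c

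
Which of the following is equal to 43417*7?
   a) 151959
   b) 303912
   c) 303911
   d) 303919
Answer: d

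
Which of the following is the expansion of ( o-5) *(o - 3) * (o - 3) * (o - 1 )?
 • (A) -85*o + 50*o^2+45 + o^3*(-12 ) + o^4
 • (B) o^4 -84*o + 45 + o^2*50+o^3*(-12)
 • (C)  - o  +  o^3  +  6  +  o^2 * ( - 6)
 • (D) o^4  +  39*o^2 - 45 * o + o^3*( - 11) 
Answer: B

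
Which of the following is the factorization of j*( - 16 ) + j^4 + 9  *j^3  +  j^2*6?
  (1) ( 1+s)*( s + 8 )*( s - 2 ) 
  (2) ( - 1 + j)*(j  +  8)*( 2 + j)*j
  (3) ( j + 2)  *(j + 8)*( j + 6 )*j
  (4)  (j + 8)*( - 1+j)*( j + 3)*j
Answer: 2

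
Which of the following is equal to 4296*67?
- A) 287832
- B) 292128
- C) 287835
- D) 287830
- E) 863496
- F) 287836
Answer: A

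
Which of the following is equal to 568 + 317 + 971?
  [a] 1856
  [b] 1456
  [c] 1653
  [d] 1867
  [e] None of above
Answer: a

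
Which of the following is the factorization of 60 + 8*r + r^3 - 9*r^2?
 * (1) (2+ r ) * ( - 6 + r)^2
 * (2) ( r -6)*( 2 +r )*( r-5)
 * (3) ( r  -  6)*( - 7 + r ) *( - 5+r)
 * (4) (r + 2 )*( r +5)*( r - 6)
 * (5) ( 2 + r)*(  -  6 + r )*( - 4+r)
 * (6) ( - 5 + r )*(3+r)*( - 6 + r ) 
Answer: 2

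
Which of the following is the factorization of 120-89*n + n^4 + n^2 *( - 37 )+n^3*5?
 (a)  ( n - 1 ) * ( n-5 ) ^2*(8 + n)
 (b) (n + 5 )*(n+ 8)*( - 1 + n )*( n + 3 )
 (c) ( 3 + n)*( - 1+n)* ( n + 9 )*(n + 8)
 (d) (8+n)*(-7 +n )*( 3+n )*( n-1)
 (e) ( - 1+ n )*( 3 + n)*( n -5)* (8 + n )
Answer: e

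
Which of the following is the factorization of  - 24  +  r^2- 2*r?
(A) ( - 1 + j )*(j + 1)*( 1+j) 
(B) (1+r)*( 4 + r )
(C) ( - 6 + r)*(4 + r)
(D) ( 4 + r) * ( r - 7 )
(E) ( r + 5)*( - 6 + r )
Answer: C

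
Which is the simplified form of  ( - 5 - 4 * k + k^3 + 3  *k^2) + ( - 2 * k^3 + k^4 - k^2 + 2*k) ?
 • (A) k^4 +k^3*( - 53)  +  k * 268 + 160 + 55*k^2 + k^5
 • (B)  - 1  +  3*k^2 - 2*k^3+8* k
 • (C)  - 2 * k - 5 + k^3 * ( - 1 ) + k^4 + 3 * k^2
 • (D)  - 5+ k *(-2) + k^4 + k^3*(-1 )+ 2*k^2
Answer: D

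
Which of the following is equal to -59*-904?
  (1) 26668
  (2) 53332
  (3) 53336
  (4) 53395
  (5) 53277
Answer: 3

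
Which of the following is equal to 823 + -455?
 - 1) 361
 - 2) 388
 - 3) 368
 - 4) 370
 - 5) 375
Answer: 3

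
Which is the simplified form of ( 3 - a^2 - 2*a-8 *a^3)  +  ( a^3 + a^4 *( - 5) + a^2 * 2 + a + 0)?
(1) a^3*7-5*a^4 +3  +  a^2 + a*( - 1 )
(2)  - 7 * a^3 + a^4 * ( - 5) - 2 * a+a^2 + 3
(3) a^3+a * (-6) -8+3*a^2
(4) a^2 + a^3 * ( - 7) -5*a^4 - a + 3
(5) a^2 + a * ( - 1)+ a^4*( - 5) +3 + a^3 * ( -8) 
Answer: 4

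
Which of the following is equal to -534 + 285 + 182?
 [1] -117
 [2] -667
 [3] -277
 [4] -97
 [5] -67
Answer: 5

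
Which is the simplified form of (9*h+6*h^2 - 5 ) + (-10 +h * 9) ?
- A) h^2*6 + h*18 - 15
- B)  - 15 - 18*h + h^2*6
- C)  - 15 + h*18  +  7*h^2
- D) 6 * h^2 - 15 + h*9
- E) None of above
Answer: A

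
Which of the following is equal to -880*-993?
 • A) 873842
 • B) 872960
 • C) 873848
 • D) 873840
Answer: D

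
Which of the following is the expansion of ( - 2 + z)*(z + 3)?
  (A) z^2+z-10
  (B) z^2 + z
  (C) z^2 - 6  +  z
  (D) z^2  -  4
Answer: C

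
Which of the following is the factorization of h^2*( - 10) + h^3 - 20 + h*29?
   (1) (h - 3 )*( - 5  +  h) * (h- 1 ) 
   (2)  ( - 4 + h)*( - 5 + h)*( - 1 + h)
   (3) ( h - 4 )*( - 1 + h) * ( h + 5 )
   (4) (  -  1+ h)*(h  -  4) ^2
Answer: 2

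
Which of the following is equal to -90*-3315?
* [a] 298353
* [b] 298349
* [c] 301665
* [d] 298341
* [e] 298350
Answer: e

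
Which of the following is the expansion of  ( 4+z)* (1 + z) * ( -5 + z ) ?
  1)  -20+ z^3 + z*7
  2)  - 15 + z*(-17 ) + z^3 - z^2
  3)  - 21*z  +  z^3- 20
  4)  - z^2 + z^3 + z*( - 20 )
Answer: 3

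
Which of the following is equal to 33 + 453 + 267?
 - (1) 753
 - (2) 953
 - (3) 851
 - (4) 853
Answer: 1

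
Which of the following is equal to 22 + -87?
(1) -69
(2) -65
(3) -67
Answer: 2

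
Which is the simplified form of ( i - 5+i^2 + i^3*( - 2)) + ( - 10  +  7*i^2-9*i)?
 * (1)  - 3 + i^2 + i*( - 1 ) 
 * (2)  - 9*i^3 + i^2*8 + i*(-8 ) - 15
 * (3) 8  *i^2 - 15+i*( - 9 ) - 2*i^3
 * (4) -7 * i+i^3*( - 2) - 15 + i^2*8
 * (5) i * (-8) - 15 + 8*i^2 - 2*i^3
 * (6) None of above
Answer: 5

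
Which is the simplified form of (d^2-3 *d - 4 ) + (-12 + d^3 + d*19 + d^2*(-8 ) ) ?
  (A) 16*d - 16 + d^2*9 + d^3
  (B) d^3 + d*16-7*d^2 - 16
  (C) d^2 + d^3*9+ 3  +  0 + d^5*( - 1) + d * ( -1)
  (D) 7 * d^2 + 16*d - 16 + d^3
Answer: B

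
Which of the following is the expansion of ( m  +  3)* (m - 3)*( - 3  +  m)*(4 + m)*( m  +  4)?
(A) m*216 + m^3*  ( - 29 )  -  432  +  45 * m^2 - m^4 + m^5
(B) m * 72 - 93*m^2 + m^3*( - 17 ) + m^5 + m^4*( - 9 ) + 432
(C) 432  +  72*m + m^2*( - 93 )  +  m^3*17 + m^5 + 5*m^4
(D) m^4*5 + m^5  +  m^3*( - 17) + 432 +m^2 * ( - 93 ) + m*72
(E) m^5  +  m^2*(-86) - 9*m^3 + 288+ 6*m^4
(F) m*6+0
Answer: D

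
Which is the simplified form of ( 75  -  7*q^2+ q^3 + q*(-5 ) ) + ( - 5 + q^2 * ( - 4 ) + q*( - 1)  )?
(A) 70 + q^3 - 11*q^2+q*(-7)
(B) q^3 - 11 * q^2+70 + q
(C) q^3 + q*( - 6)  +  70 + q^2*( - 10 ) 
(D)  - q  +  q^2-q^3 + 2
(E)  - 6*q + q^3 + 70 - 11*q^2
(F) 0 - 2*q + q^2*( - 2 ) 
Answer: E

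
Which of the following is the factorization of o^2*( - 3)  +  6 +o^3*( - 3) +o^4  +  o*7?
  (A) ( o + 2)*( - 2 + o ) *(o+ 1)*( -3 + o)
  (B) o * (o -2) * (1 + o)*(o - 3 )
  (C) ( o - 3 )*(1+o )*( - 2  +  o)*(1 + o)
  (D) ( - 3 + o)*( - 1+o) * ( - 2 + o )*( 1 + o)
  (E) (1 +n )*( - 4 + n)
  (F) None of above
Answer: C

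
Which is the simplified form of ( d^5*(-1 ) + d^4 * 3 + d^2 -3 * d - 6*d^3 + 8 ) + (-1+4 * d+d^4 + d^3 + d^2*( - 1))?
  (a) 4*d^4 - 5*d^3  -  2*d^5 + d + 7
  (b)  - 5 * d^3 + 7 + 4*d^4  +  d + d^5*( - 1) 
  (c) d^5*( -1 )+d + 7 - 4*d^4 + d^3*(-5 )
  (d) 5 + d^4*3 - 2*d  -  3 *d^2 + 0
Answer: b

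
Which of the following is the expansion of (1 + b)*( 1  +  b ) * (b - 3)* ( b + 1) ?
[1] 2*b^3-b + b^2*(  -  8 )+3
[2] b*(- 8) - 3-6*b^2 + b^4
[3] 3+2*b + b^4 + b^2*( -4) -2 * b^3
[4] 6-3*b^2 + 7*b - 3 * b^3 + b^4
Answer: 2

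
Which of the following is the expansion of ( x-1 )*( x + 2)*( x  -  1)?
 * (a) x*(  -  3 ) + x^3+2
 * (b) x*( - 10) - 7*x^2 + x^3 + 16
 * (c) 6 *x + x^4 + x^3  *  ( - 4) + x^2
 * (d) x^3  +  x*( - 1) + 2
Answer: a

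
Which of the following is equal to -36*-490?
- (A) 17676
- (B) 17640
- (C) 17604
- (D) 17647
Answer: B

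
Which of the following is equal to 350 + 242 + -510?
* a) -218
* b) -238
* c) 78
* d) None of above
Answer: d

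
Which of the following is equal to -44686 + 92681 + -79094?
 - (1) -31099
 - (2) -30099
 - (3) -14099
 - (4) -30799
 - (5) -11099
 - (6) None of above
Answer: 1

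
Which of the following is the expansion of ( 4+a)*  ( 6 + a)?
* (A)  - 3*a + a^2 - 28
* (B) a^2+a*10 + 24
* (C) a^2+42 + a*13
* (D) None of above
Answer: B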